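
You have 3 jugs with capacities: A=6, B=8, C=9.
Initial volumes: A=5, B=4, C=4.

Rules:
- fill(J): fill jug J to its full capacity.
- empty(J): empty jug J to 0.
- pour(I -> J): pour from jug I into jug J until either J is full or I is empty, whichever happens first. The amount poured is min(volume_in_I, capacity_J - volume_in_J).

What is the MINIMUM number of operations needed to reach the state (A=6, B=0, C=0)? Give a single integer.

BFS from (A=5, B=4, C=4). One shortest path:
  1. fill(A) -> (A=6 B=4 C=4)
  2. empty(B) -> (A=6 B=0 C=4)
  3. empty(C) -> (A=6 B=0 C=0)
Reached target in 3 moves.

Answer: 3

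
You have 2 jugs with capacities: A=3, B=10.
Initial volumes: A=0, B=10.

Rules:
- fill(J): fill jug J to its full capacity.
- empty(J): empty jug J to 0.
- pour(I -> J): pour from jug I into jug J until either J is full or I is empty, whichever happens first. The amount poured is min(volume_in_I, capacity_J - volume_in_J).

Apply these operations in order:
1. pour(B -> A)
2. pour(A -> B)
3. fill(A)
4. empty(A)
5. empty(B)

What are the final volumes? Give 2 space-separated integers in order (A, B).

Answer: 0 0

Derivation:
Step 1: pour(B -> A) -> (A=3 B=7)
Step 2: pour(A -> B) -> (A=0 B=10)
Step 3: fill(A) -> (A=3 B=10)
Step 4: empty(A) -> (A=0 B=10)
Step 5: empty(B) -> (A=0 B=0)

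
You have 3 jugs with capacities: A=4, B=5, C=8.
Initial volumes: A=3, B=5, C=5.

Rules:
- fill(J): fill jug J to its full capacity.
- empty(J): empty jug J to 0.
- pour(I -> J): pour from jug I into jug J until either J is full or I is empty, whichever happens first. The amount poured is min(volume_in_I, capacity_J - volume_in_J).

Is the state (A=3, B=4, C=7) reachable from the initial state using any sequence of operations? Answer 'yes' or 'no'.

Answer: no

Derivation:
BFS explored all 186 reachable states.
Reachable set includes: (0,0,0), (0,0,1), (0,0,2), (0,0,3), (0,0,4), (0,0,5), (0,0,6), (0,0,7), (0,0,8), (0,1,0), (0,1,1), (0,1,2) ...
Target (A=3, B=4, C=7) not in reachable set → no.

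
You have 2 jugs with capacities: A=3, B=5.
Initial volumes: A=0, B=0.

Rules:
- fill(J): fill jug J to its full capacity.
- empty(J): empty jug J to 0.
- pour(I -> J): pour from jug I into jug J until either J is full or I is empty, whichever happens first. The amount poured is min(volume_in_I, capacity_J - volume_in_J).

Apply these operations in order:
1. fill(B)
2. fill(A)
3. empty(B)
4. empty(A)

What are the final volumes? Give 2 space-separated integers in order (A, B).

Step 1: fill(B) -> (A=0 B=5)
Step 2: fill(A) -> (A=3 B=5)
Step 3: empty(B) -> (A=3 B=0)
Step 4: empty(A) -> (A=0 B=0)

Answer: 0 0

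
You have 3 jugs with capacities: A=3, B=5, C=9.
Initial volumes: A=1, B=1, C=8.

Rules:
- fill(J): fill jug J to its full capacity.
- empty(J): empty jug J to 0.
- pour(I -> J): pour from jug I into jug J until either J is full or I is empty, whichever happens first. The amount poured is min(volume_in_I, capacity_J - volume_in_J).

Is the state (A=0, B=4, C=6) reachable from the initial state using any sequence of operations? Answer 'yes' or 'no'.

BFS from (A=1, B=1, C=8):
  1. pour(C -> A) -> (A=3 B=1 C=6)
  2. pour(A -> B) -> (A=0 B=4 C=6)
Target reached → yes.

Answer: yes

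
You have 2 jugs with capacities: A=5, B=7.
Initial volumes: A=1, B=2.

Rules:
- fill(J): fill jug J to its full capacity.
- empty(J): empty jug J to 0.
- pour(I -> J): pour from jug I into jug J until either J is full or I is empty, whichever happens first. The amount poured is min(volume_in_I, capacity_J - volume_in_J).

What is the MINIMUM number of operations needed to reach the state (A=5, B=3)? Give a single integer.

BFS from (A=1, B=2). One shortest path:
  1. fill(B) -> (A=1 B=7)
  2. pour(B -> A) -> (A=5 B=3)
Reached target in 2 moves.

Answer: 2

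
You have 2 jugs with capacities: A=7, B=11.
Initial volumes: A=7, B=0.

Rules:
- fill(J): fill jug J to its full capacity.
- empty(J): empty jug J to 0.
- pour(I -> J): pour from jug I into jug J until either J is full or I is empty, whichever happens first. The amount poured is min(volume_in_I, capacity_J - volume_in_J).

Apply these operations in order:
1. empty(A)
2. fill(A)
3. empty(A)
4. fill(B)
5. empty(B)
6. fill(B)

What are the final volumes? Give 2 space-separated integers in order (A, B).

Answer: 0 11

Derivation:
Step 1: empty(A) -> (A=0 B=0)
Step 2: fill(A) -> (A=7 B=0)
Step 3: empty(A) -> (A=0 B=0)
Step 4: fill(B) -> (A=0 B=11)
Step 5: empty(B) -> (A=0 B=0)
Step 6: fill(B) -> (A=0 B=11)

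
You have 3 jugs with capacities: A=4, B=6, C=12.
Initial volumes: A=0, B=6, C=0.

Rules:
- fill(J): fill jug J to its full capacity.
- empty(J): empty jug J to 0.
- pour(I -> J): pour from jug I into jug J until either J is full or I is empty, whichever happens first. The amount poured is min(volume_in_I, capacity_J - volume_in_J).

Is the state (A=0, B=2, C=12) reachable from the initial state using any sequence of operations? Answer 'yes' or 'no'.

BFS from (A=0, B=6, C=0):
  1. fill(C) -> (A=0 B=6 C=12)
  2. pour(B -> A) -> (A=4 B=2 C=12)
  3. empty(A) -> (A=0 B=2 C=12)
Target reached → yes.

Answer: yes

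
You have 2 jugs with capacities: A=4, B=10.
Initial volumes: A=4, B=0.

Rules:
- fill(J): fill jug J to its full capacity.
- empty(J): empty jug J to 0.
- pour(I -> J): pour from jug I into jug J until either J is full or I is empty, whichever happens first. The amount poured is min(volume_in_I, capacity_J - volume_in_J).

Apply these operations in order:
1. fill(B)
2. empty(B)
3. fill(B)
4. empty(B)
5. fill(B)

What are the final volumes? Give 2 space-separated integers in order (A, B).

Step 1: fill(B) -> (A=4 B=10)
Step 2: empty(B) -> (A=4 B=0)
Step 3: fill(B) -> (A=4 B=10)
Step 4: empty(B) -> (A=4 B=0)
Step 5: fill(B) -> (A=4 B=10)

Answer: 4 10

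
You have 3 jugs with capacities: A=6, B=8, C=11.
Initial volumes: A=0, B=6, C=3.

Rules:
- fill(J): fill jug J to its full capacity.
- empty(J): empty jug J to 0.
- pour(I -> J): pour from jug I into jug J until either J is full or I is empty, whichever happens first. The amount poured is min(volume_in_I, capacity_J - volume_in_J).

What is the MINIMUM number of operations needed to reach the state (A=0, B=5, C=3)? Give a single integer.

BFS from (A=0, B=6, C=3). One shortest path:
  1. empty(B) -> (A=0 B=0 C=3)
  2. pour(C -> A) -> (A=3 B=0 C=0)
  3. fill(C) -> (A=3 B=0 C=11)
  4. pour(C -> B) -> (A=3 B=8 C=3)
  5. pour(B -> A) -> (A=6 B=5 C=3)
  6. empty(A) -> (A=0 B=5 C=3)
Reached target in 6 moves.

Answer: 6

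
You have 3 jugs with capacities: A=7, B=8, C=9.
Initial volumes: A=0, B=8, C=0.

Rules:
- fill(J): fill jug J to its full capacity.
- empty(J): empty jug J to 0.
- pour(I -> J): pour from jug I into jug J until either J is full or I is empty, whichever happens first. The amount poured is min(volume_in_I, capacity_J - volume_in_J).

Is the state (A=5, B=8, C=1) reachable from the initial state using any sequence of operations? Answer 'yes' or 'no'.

BFS from (A=0, B=8, C=0):
  1. fill(A) -> (A=7 B=8 C=0)
  2. empty(B) -> (A=7 B=0 C=0)
  3. pour(A -> C) -> (A=0 B=0 C=7)
  4. fill(A) -> (A=7 B=0 C=7)
  5. pour(A -> C) -> (A=5 B=0 C=9)
  6. pour(C -> B) -> (A=5 B=8 C=1)
Target reached → yes.

Answer: yes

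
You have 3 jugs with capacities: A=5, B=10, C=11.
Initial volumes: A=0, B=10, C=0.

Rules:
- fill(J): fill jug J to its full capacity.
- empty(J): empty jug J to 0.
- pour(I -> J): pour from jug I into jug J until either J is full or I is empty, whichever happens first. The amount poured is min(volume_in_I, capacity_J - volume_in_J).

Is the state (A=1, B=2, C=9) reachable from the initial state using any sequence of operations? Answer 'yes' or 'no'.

Answer: no

Derivation:
BFS explored all 432 reachable states.
Reachable set includes: (0,0,0), (0,0,1), (0,0,2), (0,0,3), (0,0,4), (0,0,5), (0,0,6), (0,0,7), (0,0,8), (0,0,9), (0,0,10), (0,0,11) ...
Target (A=1, B=2, C=9) not in reachable set → no.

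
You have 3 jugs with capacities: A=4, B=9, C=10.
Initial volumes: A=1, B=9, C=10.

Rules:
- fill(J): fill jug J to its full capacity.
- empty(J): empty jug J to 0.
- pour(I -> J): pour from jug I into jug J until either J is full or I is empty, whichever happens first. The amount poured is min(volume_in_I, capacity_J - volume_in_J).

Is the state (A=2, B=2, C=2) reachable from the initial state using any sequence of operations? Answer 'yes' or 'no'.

BFS explored all 334 reachable states.
Reachable set includes: (0,0,0), (0,0,1), (0,0,2), (0,0,3), (0,0,4), (0,0,5), (0,0,6), (0,0,7), (0,0,8), (0,0,9), (0,0,10), (0,1,0) ...
Target (A=2, B=2, C=2) not in reachable set → no.

Answer: no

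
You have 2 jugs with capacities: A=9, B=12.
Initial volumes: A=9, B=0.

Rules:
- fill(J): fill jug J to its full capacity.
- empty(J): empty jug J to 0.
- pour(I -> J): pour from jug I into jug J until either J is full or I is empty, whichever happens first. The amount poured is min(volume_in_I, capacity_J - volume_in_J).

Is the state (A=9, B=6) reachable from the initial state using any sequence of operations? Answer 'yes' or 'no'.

BFS from (A=9, B=0):
  1. pour(A -> B) -> (A=0 B=9)
  2. fill(A) -> (A=9 B=9)
  3. pour(A -> B) -> (A=6 B=12)
  4. empty(B) -> (A=6 B=0)
  5. pour(A -> B) -> (A=0 B=6)
  6. fill(A) -> (A=9 B=6)
Target reached → yes.

Answer: yes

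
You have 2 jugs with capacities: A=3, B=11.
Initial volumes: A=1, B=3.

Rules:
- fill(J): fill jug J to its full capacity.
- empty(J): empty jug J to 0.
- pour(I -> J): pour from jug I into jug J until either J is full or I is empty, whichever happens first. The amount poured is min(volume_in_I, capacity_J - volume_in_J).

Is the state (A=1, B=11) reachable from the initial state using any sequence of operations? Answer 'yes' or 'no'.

Answer: yes

Derivation:
BFS from (A=1, B=3):
  1. fill(B) -> (A=1 B=11)
Target reached → yes.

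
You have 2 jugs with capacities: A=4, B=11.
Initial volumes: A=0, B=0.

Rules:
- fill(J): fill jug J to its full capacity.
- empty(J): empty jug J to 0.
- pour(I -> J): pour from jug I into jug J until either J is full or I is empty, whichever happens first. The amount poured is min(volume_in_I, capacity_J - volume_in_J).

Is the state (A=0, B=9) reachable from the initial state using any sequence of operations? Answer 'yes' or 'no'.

BFS from (A=0, B=0):
  1. fill(A) -> (A=4 B=0)
  2. pour(A -> B) -> (A=0 B=4)
  3. fill(A) -> (A=4 B=4)
  4. pour(A -> B) -> (A=0 B=8)
  5. fill(A) -> (A=4 B=8)
  6. pour(A -> B) -> (A=1 B=11)
  7. empty(B) -> (A=1 B=0)
  8. pour(A -> B) -> (A=0 B=1)
  9. fill(A) -> (A=4 B=1)
  10. pour(A -> B) -> (A=0 B=5)
  11. fill(A) -> (A=4 B=5)
  12. pour(A -> B) -> (A=0 B=9)
Target reached → yes.

Answer: yes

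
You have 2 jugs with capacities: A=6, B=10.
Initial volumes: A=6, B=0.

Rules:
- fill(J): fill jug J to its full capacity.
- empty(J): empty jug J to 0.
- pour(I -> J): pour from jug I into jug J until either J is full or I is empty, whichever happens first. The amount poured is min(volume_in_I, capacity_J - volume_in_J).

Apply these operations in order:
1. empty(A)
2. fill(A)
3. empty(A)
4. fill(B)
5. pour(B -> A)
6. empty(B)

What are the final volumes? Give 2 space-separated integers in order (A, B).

Step 1: empty(A) -> (A=0 B=0)
Step 2: fill(A) -> (A=6 B=0)
Step 3: empty(A) -> (A=0 B=0)
Step 4: fill(B) -> (A=0 B=10)
Step 5: pour(B -> A) -> (A=6 B=4)
Step 6: empty(B) -> (A=6 B=0)

Answer: 6 0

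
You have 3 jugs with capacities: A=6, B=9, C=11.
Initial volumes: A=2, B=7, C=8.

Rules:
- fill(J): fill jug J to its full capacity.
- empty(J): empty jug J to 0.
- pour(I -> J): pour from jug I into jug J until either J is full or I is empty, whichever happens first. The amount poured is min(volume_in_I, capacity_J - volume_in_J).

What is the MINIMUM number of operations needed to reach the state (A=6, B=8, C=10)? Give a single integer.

BFS from (A=2, B=7, C=8). One shortest path:
  1. fill(B) -> (A=2 B=9 C=8)
  2. pour(B -> A) -> (A=6 B=5 C=8)
  3. empty(A) -> (A=0 B=5 C=8)
  4. pour(B -> A) -> (A=5 B=0 C=8)
  5. pour(C -> B) -> (A=5 B=8 C=0)
  6. fill(C) -> (A=5 B=8 C=11)
  7. pour(C -> A) -> (A=6 B=8 C=10)
Reached target in 7 moves.

Answer: 7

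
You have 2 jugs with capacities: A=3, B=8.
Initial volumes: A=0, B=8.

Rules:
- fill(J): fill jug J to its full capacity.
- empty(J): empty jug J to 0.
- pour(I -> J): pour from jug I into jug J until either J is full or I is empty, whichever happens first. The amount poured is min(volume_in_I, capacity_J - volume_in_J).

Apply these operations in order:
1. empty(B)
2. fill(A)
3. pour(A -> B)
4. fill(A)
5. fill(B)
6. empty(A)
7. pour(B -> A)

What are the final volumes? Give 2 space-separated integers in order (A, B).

Step 1: empty(B) -> (A=0 B=0)
Step 2: fill(A) -> (A=3 B=0)
Step 3: pour(A -> B) -> (A=0 B=3)
Step 4: fill(A) -> (A=3 B=3)
Step 5: fill(B) -> (A=3 B=8)
Step 6: empty(A) -> (A=0 B=8)
Step 7: pour(B -> A) -> (A=3 B=5)

Answer: 3 5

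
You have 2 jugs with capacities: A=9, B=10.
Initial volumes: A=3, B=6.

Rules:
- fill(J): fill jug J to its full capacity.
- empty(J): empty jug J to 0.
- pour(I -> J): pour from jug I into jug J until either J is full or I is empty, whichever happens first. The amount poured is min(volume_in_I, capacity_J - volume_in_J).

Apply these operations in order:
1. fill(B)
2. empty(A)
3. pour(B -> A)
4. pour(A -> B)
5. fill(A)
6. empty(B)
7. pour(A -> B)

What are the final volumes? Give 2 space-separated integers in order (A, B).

Step 1: fill(B) -> (A=3 B=10)
Step 2: empty(A) -> (A=0 B=10)
Step 3: pour(B -> A) -> (A=9 B=1)
Step 4: pour(A -> B) -> (A=0 B=10)
Step 5: fill(A) -> (A=9 B=10)
Step 6: empty(B) -> (A=9 B=0)
Step 7: pour(A -> B) -> (A=0 B=9)

Answer: 0 9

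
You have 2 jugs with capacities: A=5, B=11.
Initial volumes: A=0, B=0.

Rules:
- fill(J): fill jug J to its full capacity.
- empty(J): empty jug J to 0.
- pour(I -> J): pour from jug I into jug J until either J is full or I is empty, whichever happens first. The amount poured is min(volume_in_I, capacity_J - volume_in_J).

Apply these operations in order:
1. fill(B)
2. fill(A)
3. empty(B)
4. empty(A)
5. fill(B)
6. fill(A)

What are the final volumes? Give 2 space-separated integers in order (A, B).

Step 1: fill(B) -> (A=0 B=11)
Step 2: fill(A) -> (A=5 B=11)
Step 3: empty(B) -> (A=5 B=0)
Step 4: empty(A) -> (A=0 B=0)
Step 5: fill(B) -> (A=0 B=11)
Step 6: fill(A) -> (A=5 B=11)

Answer: 5 11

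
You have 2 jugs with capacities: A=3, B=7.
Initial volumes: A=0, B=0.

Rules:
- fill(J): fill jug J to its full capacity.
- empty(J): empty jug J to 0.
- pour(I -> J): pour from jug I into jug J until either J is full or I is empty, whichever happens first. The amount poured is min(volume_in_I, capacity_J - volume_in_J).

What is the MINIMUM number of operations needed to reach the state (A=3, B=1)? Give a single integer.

BFS from (A=0, B=0). One shortest path:
  1. fill(B) -> (A=0 B=7)
  2. pour(B -> A) -> (A=3 B=4)
  3. empty(A) -> (A=0 B=4)
  4. pour(B -> A) -> (A=3 B=1)
Reached target in 4 moves.

Answer: 4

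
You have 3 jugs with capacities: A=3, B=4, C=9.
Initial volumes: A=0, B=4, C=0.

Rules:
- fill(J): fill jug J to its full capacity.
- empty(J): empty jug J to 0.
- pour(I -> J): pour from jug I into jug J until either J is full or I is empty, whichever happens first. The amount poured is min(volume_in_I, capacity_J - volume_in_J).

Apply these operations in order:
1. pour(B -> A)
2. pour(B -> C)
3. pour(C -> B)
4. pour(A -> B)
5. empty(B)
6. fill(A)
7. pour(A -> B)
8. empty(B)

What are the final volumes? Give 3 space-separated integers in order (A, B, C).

Answer: 0 0 0

Derivation:
Step 1: pour(B -> A) -> (A=3 B=1 C=0)
Step 2: pour(B -> C) -> (A=3 B=0 C=1)
Step 3: pour(C -> B) -> (A=3 B=1 C=0)
Step 4: pour(A -> B) -> (A=0 B=4 C=0)
Step 5: empty(B) -> (A=0 B=0 C=0)
Step 6: fill(A) -> (A=3 B=0 C=0)
Step 7: pour(A -> B) -> (A=0 B=3 C=0)
Step 8: empty(B) -> (A=0 B=0 C=0)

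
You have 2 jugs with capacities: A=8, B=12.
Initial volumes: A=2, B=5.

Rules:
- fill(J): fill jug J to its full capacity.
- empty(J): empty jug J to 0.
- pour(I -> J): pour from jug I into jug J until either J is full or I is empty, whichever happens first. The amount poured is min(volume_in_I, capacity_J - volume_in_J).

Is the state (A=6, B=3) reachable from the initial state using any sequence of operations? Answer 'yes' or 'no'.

Answer: no

Derivation:
BFS explored all 41 reachable states.
Reachable set includes: (0,0), (0,1), (0,2), (0,3), (0,4), (0,5), (0,6), (0,7), (0,8), (0,9), (0,10), (0,11) ...
Target (A=6, B=3) not in reachable set → no.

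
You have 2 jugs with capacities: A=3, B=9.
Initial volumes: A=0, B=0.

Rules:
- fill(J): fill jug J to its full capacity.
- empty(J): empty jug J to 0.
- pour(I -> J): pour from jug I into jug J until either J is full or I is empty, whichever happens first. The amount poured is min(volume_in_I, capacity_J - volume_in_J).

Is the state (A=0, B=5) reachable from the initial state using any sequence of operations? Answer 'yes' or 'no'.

Answer: no

Derivation:
BFS explored all 8 reachable states.
Reachable set includes: (0,0), (0,3), (0,6), (0,9), (3,0), (3,3), (3,6), (3,9)
Target (A=0, B=5) not in reachable set → no.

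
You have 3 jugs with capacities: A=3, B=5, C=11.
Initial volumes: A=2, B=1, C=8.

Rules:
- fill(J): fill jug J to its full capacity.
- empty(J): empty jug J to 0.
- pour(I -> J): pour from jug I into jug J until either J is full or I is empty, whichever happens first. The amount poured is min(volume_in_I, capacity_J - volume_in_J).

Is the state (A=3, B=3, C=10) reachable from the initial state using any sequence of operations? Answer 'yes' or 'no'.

BFS from (A=2, B=1, C=8):
  1. pour(A -> C) -> (A=0 B=1 C=10)
  2. pour(B -> A) -> (A=1 B=0 C=10)
  3. fill(B) -> (A=1 B=5 C=10)
  4. pour(B -> A) -> (A=3 B=3 C=10)
Target reached → yes.

Answer: yes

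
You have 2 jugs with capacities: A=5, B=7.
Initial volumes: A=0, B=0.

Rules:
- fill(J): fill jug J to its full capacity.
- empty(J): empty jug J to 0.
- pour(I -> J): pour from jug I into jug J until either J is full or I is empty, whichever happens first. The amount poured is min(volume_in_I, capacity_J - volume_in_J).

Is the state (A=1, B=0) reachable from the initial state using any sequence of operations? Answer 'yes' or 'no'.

Answer: yes

Derivation:
BFS from (A=0, B=0):
  1. fill(A) -> (A=5 B=0)
  2. pour(A -> B) -> (A=0 B=5)
  3. fill(A) -> (A=5 B=5)
  4. pour(A -> B) -> (A=3 B=7)
  5. empty(B) -> (A=3 B=0)
  6. pour(A -> B) -> (A=0 B=3)
  7. fill(A) -> (A=5 B=3)
  8. pour(A -> B) -> (A=1 B=7)
  9. empty(B) -> (A=1 B=0)
Target reached → yes.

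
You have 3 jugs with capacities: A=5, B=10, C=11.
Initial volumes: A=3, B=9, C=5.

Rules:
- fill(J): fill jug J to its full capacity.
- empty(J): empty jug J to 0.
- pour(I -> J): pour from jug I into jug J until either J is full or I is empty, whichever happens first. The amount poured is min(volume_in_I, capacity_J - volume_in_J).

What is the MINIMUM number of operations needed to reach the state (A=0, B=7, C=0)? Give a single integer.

Answer: 3

Derivation:
BFS from (A=3, B=9, C=5). One shortest path:
  1. empty(C) -> (A=3 B=9 C=0)
  2. pour(B -> A) -> (A=5 B=7 C=0)
  3. empty(A) -> (A=0 B=7 C=0)
Reached target in 3 moves.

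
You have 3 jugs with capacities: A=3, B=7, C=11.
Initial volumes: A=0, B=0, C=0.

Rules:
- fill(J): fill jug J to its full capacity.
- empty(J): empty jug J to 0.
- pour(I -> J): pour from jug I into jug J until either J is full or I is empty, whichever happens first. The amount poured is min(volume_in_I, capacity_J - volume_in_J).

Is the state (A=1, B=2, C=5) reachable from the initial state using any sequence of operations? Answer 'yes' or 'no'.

Answer: no

Derivation:
BFS explored all 264 reachable states.
Reachable set includes: (0,0,0), (0,0,1), (0,0,2), (0,0,3), (0,0,4), (0,0,5), (0,0,6), (0,0,7), (0,0,8), (0,0,9), (0,0,10), (0,0,11) ...
Target (A=1, B=2, C=5) not in reachable set → no.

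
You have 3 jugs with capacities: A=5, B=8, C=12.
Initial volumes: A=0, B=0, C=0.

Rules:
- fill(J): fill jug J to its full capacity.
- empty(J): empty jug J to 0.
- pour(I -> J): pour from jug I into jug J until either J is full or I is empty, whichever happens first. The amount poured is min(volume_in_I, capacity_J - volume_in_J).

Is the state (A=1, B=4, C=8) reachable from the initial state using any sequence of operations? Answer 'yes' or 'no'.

Answer: no

Derivation:
BFS explored all 394 reachable states.
Reachable set includes: (0,0,0), (0,0,1), (0,0,2), (0,0,3), (0,0,4), (0,0,5), (0,0,6), (0,0,7), (0,0,8), (0,0,9), (0,0,10), (0,0,11) ...
Target (A=1, B=4, C=8) not in reachable set → no.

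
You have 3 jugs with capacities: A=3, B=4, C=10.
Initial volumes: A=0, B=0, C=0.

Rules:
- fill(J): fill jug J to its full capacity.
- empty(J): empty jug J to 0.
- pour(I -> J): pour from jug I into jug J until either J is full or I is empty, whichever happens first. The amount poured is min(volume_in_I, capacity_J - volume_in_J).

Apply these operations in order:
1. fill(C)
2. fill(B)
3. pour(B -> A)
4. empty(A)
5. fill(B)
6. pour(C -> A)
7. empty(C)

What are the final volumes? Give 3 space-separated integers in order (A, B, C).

Step 1: fill(C) -> (A=0 B=0 C=10)
Step 2: fill(B) -> (A=0 B=4 C=10)
Step 3: pour(B -> A) -> (A=3 B=1 C=10)
Step 4: empty(A) -> (A=0 B=1 C=10)
Step 5: fill(B) -> (A=0 B=4 C=10)
Step 6: pour(C -> A) -> (A=3 B=4 C=7)
Step 7: empty(C) -> (A=3 B=4 C=0)

Answer: 3 4 0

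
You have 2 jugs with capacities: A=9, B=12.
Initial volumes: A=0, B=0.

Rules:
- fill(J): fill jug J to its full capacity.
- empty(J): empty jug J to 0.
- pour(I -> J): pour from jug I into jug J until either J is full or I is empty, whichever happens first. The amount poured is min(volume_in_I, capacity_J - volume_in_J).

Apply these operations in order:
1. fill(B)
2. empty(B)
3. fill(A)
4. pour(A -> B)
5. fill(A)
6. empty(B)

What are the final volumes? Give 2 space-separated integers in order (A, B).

Step 1: fill(B) -> (A=0 B=12)
Step 2: empty(B) -> (A=0 B=0)
Step 3: fill(A) -> (A=9 B=0)
Step 4: pour(A -> B) -> (A=0 B=9)
Step 5: fill(A) -> (A=9 B=9)
Step 6: empty(B) -> (A=9 B=0)

Answer: 9 0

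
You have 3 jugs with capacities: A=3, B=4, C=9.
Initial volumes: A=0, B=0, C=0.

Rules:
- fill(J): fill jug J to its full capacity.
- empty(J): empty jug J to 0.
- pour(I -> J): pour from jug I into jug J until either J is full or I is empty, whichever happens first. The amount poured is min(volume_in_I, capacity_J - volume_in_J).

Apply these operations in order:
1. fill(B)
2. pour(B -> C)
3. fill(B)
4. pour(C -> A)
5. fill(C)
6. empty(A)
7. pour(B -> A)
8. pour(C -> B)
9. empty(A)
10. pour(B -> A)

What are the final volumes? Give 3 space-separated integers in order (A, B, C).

Step 1: fill(B) -> (A=0 B=4 C=0)
Step 2: pour(B -> C) -> (A=0 B=0 C=4)
Step 3: fill(B) -> (A=0 B=4 C=4)
Step 4: pour(C -> A) -> (A=3 B=4 C=1)
Step 5: fill(C) -> (A=3 B=4 C=9)
Step 6: empty(A) -> (A=0 B=4 C=9)
Step 7: pour(B -> A) -> (A=3 B=1 C=9)
Step 8: pour(C -> B) -> (A=3 B=4 C=6)
Step 9: empty(A) -> (A=0 B=4 C=6)
Step 10: pour(B -> A) -> (A=3 B=1 C=6)

Answer: 3 1 6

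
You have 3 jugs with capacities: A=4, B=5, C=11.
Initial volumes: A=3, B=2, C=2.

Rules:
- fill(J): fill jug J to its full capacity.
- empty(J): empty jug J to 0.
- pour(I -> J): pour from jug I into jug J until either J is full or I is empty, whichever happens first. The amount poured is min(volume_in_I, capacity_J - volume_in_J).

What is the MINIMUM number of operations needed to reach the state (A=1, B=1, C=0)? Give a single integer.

Answer: 4

Derivation:
BFS from (A=3, B=2, C=2). One shortest path:
  1. pour(C -> A) -> (A=4 B=2 C=1)
  2. pour(A -> B) -> (A=1 B=5 C=1)
  3. empty(B) -> (A=1 B=0 C=1)
  4. pour(C -> B) -> (A=1 B=1 C=0)
Reached target in 4 moves.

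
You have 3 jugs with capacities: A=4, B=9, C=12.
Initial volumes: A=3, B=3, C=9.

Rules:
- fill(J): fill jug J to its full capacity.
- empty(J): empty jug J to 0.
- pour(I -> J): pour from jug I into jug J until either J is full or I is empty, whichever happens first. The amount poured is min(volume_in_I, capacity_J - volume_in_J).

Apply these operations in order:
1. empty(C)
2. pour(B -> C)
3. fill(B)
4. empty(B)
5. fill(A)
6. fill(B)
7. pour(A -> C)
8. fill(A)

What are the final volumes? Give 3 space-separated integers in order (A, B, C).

Step 1: empty(C) -> (A=3 B=3 C=0)
Step 2: pour(B -> C) -> (A=3 B=0 C=3)
Step 3: fill(B) -> (A=3 B=9 C=3)
Step 4: empty(B) -> (A=3 B=0 C=3)
Step 5: fill(A) -> (A=4 B=0 C=3)
Step 6: fill(B) -> (A=4 B=9 C=3)
Step 7: pour(A -> C) -> (A=0 B=9 C=7)
Step 8: fill(A) -> (A=4 B=9 C=7)

Answer: 4 9 7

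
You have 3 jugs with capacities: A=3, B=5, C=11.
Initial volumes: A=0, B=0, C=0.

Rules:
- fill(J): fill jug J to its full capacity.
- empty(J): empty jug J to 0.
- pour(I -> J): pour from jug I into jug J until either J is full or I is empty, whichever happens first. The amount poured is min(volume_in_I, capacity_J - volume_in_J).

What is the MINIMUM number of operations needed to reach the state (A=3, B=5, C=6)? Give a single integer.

BFS from (A=0, B=0, C=0). One shortest path:
  1. fill(A) -> (A=3 B=0 C=0)
  2. fill(C) -> (A=3 B=0 C=11)
  3. pour(C -> B) -> (A=3 B=5 C=6)
Reached target in 3 moves.

Answer: 3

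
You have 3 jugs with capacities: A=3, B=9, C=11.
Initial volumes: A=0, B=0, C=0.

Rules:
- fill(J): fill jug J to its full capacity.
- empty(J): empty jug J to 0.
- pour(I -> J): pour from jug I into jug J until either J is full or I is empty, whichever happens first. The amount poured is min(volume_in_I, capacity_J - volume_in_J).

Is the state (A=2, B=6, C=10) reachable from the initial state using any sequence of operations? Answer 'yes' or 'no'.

BFS explored all 320 reachable states.
Reachable set includes: (0,0,0), (0,0,1), (0,0,2), (0,0,3), (0,0,4), (0,0,5), (0,0,6), (0,0,7), (0,0,8), (0,0,9), (0,0,10), (0,0,11) ...
Target (A=2, B=6, C=10) not in reachable set → no.

Answer: no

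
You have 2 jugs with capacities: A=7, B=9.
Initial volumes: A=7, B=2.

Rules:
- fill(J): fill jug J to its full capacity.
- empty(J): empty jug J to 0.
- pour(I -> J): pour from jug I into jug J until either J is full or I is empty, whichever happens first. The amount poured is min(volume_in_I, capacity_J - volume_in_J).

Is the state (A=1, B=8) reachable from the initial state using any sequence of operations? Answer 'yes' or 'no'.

Answer: no

Derivation:
BFS explored all 32 reachable states.
Reachable set includes: (0,0), (0,1), (0,2), (0,3), (0,4), (0,5), (0,6), (0,7), (0,8), (0,9), (1,0), (1,9) ...
Target (A=1, B=8) not in reachable set → no.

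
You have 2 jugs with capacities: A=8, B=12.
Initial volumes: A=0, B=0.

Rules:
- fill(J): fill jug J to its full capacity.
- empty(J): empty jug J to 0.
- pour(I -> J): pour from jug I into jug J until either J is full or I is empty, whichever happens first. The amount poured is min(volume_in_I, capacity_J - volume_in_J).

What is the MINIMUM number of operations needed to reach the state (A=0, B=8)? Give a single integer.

BFS from (A=0, B=0). One shortest path:
  1. fill(A) -> (A=8 B=0)
  2. pour(A -> B) -> (A=0 B=8)
Reached target in 2 moves.

Answer: 2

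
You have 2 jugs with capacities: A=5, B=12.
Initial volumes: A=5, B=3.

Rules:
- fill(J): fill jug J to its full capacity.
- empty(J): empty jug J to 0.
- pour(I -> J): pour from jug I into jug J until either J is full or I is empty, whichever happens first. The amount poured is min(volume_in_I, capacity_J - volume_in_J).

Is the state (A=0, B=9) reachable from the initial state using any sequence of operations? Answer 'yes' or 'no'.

BFS from (A=5, B=3):
  1. empty(A) -> (A=0 B=3)
  2. fill(B) -> (A=0 B=12)
  3. pour(B -> A) -> (A=5 B=7)
  4. empty(A) -> (A=0 B=7)
  5. pour(B -> A) -> (A=5 B=2)
  6. empty(A) -> (A=0 B=2)
  7. pour(B -> A) -> (A=2 B=0)
  8. fill(B) -> (A=2 B=12)
  9. pour(B -> A) -> (A=5 B=9)
  10. empty(A) -> (A=0 B=9)
Target reached → yes.

Answer: yes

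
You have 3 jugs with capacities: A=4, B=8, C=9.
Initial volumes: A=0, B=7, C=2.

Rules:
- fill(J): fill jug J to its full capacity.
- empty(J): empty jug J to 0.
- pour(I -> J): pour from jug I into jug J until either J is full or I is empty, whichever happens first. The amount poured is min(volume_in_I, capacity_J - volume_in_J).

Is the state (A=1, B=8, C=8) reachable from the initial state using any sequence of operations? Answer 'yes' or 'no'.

BFS from (A=0, B=7, C=2):
  1. pour(C -> A) -> (A=2 B=7 C=0)
  2. pour(A -> B) -> (A=1 B=8 C=0)
  3. pour(B -> C) -> (A=1 B=0 C=8)
  4. fill(B) -> (A=1 B=8 C=8)
Target reached → yes.

Answer: yes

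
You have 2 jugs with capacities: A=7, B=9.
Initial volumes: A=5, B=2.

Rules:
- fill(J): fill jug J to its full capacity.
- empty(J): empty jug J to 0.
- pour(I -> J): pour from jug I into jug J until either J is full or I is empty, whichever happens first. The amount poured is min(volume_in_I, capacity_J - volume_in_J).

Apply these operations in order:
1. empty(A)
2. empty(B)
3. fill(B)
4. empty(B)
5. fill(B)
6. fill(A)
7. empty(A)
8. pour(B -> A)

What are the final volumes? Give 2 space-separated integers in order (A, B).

Step 1: empty(A) -> (A=0 B=2)
Step 2: empty(B) -> (A=0 B=0)
Step 3: fill(B) -> (A=0 B=9)
Step 4: empty(B) -> (A=0 B=0)
Step 5: fill(B) -> (A=0 B=9)
Step 6: fill(A) -> (A=7 B=9)
Step 7: empty(A) -> (A=0 B=9)
Step 8: pour(B -> A) -> (A=7 B=2)

Answer: 7 2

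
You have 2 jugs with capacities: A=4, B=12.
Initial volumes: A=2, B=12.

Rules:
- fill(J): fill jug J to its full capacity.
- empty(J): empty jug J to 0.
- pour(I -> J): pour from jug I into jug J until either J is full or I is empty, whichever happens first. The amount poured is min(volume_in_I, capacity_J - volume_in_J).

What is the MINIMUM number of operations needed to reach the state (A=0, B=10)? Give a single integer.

Answer: 2

Derivation:
BFS from (A=2, B=12). One shortest path:
  1. pour(B -> A) -> (A=4 B=10)
  2. empty(A) -> (A=0 B=10)
Reached target in 2 moves.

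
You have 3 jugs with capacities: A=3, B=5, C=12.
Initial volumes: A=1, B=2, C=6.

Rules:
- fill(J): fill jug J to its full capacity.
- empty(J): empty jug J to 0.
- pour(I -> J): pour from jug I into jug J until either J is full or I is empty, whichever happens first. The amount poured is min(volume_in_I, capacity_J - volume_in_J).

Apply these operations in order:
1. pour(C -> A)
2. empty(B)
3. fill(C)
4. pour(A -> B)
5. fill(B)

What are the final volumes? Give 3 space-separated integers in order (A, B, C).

Step 1: pour(C -> A) -> (A=3 B=2 C=4)
Step 2: empty(B) -> (A=3 B=0 C=4)
Step 3: fill(C) -> (A=3 B=0 C=12)
Step 4: pour(A -> B) -> (A=0 B=3 C=12)
Step 5: fill(B) -> (A=0 B=5 C=12)

Answer: 0 5 12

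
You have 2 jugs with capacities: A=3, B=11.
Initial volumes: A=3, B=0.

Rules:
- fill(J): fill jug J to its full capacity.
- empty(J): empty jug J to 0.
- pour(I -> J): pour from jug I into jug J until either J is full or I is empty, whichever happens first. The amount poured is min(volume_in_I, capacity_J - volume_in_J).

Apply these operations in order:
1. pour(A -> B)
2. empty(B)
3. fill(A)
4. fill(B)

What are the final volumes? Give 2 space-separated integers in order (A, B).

Step 1: pour(A -> B) -> (A=0 B=3)
Step 2: empty(B) -> (A=0 B=0)
Step 3: fill(A) -> (A=3 B=0)
Step 4: fill(B) -> (A=3 B=11)

Answer: 3 11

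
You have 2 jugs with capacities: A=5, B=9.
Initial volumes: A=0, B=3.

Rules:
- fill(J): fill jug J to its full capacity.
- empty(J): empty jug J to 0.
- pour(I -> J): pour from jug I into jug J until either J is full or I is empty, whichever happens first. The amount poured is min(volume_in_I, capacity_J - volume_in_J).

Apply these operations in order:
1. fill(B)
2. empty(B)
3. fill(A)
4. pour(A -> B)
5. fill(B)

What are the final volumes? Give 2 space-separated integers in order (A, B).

Answer: 0 9

Derivation:
Step 1: fill(B) -> (A=0 B=9)
Step 2: empty(B) -> (A=0 B=0)
Step 3: fill(A) -> (A=5 B=0)
Step 4: pour(A -> B) -> (A=0 B=5)
Step 5: fill(B) -> (A=0 B=9)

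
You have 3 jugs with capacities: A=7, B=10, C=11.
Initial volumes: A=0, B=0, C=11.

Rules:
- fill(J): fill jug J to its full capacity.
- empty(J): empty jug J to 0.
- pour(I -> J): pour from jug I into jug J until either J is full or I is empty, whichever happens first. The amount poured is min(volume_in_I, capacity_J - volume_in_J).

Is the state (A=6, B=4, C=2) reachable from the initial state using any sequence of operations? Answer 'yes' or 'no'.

BFS explored all 516 reachable states.
Reachable set includes: (0,0,0), (0,0,1), (0,0,2), (0,0,3), (0,0,4), (0,0,5), (0,0,6), (0,0,7), (0,0,8), (0,0,9), (0,0,10), (0,0,11) ...
Target (A=6, B=4, C=2) not in reachable set → no.

Answer: no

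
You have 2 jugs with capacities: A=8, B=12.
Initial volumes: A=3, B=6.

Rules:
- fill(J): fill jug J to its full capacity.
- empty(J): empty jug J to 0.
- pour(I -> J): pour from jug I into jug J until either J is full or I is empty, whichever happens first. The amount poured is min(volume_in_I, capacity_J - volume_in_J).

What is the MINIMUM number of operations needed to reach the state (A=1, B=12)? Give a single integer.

BFS from (A=3, B=6). One shortest path:
  1. pour(B -> A) -> (A=8 B=1)
  2. empty(A) -> (A=0 B=1)
  3. pour(B -> A) -> (A=1 B=0)
  4. fill(B) -> (A=1 B=12)
Reached target in 4 moves.

Answer: 4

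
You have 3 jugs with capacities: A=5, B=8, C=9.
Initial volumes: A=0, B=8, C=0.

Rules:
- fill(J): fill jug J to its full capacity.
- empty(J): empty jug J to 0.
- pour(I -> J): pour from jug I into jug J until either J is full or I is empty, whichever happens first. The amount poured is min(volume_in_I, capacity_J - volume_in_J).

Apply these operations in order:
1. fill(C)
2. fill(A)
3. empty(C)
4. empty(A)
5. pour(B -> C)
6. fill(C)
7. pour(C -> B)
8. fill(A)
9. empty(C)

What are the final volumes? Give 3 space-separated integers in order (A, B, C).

Step 1: fill(C) -> (A=0 B=8 C=9)
Step 2: fill(A) -> (A=5 B=8 C=9)
Step 3: empty(C) -> (A=5 B=8 C=0)
Step 4: empty(A) -> (A=0 B=8 C=0)
Step 5: pour(B -> C) -> (A=0 B=0 C=8)
Step 6: fill(C) -> (A=0 B=0 C=9)
Step 7: pour(C -> B) -> (A=0 B=8 C=1)
Step 8: fill(A) -> (A=5 B=8 C=1)
Step 9: empty(C) -> (A=5 B=8 C=0)

Answer: 5 8 0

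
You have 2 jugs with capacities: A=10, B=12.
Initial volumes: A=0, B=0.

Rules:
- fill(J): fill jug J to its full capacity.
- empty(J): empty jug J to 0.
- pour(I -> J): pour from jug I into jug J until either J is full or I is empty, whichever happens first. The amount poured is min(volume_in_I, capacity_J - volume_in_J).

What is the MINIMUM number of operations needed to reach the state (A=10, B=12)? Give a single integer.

Answer: 2

Derivation:
BFS from (A=0, B=0). One shortest path:
  1. fill(A) -> (A=10 B=0)
  2. fill(B) -> (A=10 B=12)
Reached target in 2 moves.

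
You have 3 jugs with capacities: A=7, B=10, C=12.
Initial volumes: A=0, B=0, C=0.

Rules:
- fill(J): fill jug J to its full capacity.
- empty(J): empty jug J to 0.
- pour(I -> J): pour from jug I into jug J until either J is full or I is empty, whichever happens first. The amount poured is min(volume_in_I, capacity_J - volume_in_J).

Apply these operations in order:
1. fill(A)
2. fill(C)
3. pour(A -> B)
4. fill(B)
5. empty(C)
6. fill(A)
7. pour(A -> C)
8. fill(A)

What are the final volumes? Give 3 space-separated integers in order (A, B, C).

Step 1: fill(A) -> (A=7 B=0 C=0)
Step 2: fill(C) -> (A=7 B=0 C=12)
Step 3: pour(A -> B) -> (A=0 B=7 C=12)
Step 4: fill(B) -> (A=0 B=10 C=12)
Step 5: empty(C) -> (A=0 B=10 C=0)
Step 6: fill(A) -> (A=7 B=10 C=0)
Step 7: pour(A -> C) -> (A=0 B=10 C=7)
Step 8: fill(A) -> (A=7 B=10 C=7)

Answer: 7 10 7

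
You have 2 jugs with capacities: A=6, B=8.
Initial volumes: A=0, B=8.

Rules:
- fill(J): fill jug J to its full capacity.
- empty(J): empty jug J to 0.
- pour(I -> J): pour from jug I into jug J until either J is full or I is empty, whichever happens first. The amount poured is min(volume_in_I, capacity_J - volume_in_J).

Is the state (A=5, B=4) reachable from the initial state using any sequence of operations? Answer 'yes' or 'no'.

Answer: no

Derivation:
BFS explored all 14 reachable states.
Reachable set includes: (0,0), (0,2), (0,4), (0,6), (0,8), (2,0), (2,8), (4,0), (4,8), (6,0), (6,2), (6,4) ...
Target (A=5, B=4) not in reachable set → no.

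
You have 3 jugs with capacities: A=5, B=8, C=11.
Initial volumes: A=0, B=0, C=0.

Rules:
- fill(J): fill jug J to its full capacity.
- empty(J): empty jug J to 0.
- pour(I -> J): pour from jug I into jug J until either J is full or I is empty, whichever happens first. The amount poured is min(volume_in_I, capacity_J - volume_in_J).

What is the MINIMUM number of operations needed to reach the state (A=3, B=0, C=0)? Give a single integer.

BFS from (A=0, B=0, C=0). One shortest path:
  1. fill(B) -> (A=0 B=8 C=0)
  2. pour(B -> A) -> (A=5 B=3 C=0)
  3. empty(A) -> (A=0 B=3 C=0)
  4. pour(B -> A) -> (A=3 B=0 C=0)
Reached target in 4 moves.

Answer: 4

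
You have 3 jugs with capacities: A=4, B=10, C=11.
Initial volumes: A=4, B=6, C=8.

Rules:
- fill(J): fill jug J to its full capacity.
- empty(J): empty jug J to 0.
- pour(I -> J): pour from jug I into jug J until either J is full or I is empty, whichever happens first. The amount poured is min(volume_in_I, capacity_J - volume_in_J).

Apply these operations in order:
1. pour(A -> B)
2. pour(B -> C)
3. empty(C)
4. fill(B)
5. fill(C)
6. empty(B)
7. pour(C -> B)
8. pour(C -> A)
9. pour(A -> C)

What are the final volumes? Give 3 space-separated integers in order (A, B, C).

Step 1: pour(A -> B) -> (A=0 B=10 C=8)
Step 2: pour(B -> C) -> (A=0 B=7 C=11)
Step 3: empty(C) -> (A=0 B=7 C=0)
Step 4: fill(B) -> (A=0 B=10 C=0)
Step 5: fill(C) -> (A=0 B=10 C=11)
Step 6: empty(B) -> (A=0 B=0 C=11)
Step 7: pour(C -> B) -> (A=0 B=10 C=1)
Step 8: pour(C -> A) -> (A=1 B=10 C=0)
Step 9: pour(A -> C) -> (A=0 B=10 C=1)

Answer: 0 10 1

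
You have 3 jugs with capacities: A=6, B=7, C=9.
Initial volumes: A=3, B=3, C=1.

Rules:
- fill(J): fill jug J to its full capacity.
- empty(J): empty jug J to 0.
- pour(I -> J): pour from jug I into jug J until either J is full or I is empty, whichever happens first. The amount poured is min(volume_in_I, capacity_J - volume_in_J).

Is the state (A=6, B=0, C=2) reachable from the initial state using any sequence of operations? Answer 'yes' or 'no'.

Answer: yes

Derivation:
BFS from (A=3, B=3, C=1):
  1. empty(A) -> (A=0 B=3 C=1)
  2. fill(B) -> (A=0 B=7 C=1)
  3. pour(B -> A) -> (A=6 B=1 C=1)
  4. pour(B -> C) -> (A=6 B=0 C=2)
Target reached → yes.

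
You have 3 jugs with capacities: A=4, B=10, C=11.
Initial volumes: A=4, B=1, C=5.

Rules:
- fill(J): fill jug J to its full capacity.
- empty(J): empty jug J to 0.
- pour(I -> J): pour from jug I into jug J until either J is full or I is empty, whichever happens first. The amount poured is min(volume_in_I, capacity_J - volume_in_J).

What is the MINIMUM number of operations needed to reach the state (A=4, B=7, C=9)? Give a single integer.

BFS from (A=4, B=1, C=5). One shortest path:
  1. pour(A -> C) -> (A=0 B=1 C=9)
  2. pour(B -> A) -> (A=1 B=0 C=9)
  3. fill(B) -> (A=1 B=10 C=9)
  4. pour(B -> A) -> (A=4 B=7 C=9)
Reached target in 4 moves.

Answer: 4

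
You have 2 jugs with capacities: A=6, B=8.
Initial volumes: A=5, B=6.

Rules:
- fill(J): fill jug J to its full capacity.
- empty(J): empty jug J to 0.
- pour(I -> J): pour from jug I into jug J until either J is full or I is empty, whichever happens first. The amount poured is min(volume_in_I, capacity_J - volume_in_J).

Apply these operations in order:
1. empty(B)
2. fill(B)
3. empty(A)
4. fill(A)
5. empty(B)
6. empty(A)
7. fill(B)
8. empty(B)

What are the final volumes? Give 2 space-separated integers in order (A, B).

Answer: 0 0

Derivation:
Step 1: empty(B) -> (A=5 B=0)
Step 2: fill(B) -> (A=5 B=8)
Step 3: empty(A) -> (A=0 B=8)
Step 4: fill(A) -> (A=6 B=8)
Step 5: empty(B) -> (A=6 B=0)
Step 6: empty(A) -> (A=0 B=0)
Step 7: fill(B) -> (A=0 B=8)
Step 8: empty(B) -> (A=0 B=0)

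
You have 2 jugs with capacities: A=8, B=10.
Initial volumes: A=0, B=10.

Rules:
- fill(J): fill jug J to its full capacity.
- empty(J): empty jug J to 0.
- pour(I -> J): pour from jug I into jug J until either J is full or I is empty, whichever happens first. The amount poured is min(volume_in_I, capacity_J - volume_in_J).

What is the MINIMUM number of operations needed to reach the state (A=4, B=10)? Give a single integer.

Answer: 8

Derivation:
BFS from (A=0, B=10). One shortest path:
  1. pour(B -> A) -> (A=8 B=2)
  2. empty(A) -> (A=0 B=2)
  3. pour(B -> A) -> (A=2 B=0)
  4. fill(B) -> (A=2 B=10)
  5. pour(B -> A) -> (A=8 B=4)
  6. empty(A) -> (A=0 B=4)
  7. pour(B -> A) -> (A=4 B=0)
  8. fill(B) -> (A=4 B=10)
Reached target in 8 moves.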